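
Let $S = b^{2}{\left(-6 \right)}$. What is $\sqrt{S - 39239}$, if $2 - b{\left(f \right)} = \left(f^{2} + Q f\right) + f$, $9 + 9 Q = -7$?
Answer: $\frac{i \sqrt{339695}}{3} \approx 194.28 i$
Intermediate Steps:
$Q = - \frac{16}{9}$ ($Q = -1 + \frac{1}{9} \left(-7\right) = -1 - \frac{7}{9} = - \frac{16}{9} \approx -1.7778$)
$b{\left(f \right)} = 2 - f^{2} + \frac{7 f}{9}$ ($b{\left(f \right)} = 2 - \left(\left(f^{2} - \frac{16 f}{9}\right) + f\right) = 2 - \left(f^{2} - \frac{7 f}{9}\right) = 2 - f^{2} + \frac{7 f}{9}$)
$S = \frac{13456}{9}$ ($S = \left(2 - \left(-6\right)^{2} + \frac{7}{9} \left(-6\right)\right)^{2} = \left(2 - 36 - \frac{14}{3}\right)^{2} = \left(- \frac{116}{3}\right)^{2} = \frac{13456}{9} \approx 1495.1$)
$\sqrt{S - 39239} = \sqrt{\frac{13456}{9} - 39239} = \sqrt{- \frac{339695}{9}} = \frac{i \sqrt{339695}}{3}$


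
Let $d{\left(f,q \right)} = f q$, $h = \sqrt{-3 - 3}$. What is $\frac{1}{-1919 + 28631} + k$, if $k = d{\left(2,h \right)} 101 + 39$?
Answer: $\frac{1041769}{26712} + 202 i \sqrt{6} \approx 39.0 + 494.8 i$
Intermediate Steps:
$h = i \sqrt{6}$ ($h = \sqrt{-6} = i \sqrt{6} \approx 2.4495 i$)
$k = 39 + 202 i \sqrt{6}$ ($k = 2 i \sqrt{6} \cdot 101 + 39 = 202 i \sqrt{6} + 39 = 39 + 202 i \sqrt{6} \approx 39.0 + 494.8 i$)
$\frac{1}{-1919 + 28631} + k = \frac{1}{-1919 + 28631} + \left(39 + 202 i \sqrt{6}\right) = \frac{1}{26712} + \left(39 + 202 i \sqrt{6}\right) = \frac{1041769}{26712} + 202 i \sqrt{6}$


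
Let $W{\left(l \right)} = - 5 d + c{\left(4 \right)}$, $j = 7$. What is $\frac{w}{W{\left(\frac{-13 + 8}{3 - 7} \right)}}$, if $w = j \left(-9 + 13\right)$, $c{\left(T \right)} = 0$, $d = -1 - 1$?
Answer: $\frac{14}{5} \approx 2.8$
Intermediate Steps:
$d = -2$
$w = 28$ ($w = 7 \left(-9 + 13\right) = 7 \cdot 4 = 28$)
$W{\left(l \right)} = 10$ ($W{\left(l \right)} = \left(-5\right) \left(-2\right) + 0 = 10 + 0 = 10$)
$\frac{w}{W{\left(\frac{-13 + 8}{3 - 7} \right)}} = \frac{28}{10} = 28 \cdot \frac{1}{10} = \frac{14}{5}$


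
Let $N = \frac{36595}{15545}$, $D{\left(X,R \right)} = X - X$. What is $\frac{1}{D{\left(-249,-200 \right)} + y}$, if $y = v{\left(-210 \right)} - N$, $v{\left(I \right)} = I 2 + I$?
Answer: $- \frac{3109}{1965989} \approx -0.0015814$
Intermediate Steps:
$v{\left(I \right)} = 3 I$ ($v{\left(I \right)} = 2 I + I = 3 I$)
$D{\left(X,R \right)} = 0$
$N = \frac{7319}{3109}$ ($N = 36595 \cdot \frac{1}{15545} = \frac{7319}{3109} \approx 2.3541$)
$y = - \frac{1965989}{3109}$ ($y = 3 \left(-210\right) - \frac{7319}{3109} = -630 - \frac{7319}{3109} = - \frac{1965989}{3109} \approx -632.35$)
$\frac{1}{D{\left(-249,-200 \right)} + y} = \frac{1}{0 - \frac{1965989}{3109}} = \frac{1}{- \frac{1965989}{3109}} = - \frac{3109}{1965989}$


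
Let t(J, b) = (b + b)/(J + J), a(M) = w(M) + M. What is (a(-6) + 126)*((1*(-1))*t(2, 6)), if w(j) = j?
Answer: -342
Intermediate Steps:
a(M) = 2*M (a(M) = M + M = 2*M)
t(J, b) = b/J (t(J, b) = (2*b)/((2*J)) = (2*b)*(1/(2*J)) = b/J)
(a(-6) + 126)*((1*(-1))*t(2, 6)) = (2*(-6) + 126)*((1*(-1))*(6/2)) = (-12 + 126)*(-6/2) = 114*(-1*3) = 114*(-3) = -342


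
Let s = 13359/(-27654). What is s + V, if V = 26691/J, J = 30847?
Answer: 108675947/284347646 ≈ 0.38219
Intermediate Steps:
V = 26691/30847 ≈ 0.86527
s = -4453/9218 (s = 13359*(-1/27654) = -4453/9218 ≈ -0.48308)
s + V = -4453/9218 + 26691/30847 = 108675947/284347646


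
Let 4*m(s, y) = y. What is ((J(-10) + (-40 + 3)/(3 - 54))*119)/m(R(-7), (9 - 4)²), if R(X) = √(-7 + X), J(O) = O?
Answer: -13244/75 ≈ -176.59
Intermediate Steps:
m(s, y) = y/4
((J(-10) + (-40 + 3)/(3 - 54))*119)/m(R(-7), (9 - 4)²) = ((-10 + (-40 + 3)/(3 - 54))*119)/(((9 - 4)²/4)) = ((-10 - 37/(-51))*119)/(((¼)*5²)) = ((-10 - 37*(-1/51))*119)/(((¼)*25)) = ((-10 + 37/51)*119)/(25/4) = -473/51*119*(4/25) = -3311/3*4/25 = -13244/75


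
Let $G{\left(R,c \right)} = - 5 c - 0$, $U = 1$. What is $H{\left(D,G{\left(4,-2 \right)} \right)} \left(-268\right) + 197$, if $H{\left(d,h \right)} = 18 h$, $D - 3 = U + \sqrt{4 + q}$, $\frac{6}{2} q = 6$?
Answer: $-48043$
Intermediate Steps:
$q = 2$ ($q = \frac{1}{3} \cdot 6 = 2$)
$D = 4 + \sqrt{6}$ ($D = 3 + \left(1 + \sqrt{4 + 2}\right) = 3 + \left(1 + \sqrt{6}\right) = 4 + \sqrt{6} \approx 6.4495$)
$G{\left(R,c \right)} = - 5 c$ ($G{\left(R,c \right)} = - 5 c + 0 = - 5 c$)
$H{\left(D,G{\left(4,-2 \right)} \right)} \left(-268\right) + 197 = 18 \left(\left(-5\right) \left(-2\right)\right) \left(-268\right) + 197 = 18 \cdot 10 \left(-268\right) + 197 = 180 \left(-268\right) + 197 = -48240 + 197 = -48043$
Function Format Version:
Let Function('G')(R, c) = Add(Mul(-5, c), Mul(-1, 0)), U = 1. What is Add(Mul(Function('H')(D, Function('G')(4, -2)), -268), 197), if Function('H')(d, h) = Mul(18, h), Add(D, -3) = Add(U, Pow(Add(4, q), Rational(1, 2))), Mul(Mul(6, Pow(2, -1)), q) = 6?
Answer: -48043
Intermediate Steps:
q = 2 (q = Mul(Rational(1, 3), 6) = 2)
D = Add(4, Pow(6, Rational(1, 2))) (D = Add(3, Add(1, Pow(Add(4, 2), Rational(1, 2)))) = Add(3, Add(1, Pow(6, Rational(1, 2)))) = Add(4, Pow(6, Rational(1, 2))) ≈ 6.4495)
Function('G')(R, c) = Mul(-5, c) (Function('G')(R, c) = Add(Mul(-5, c), 0) = Mul(-5, c))
Add(Mul(Function('H')(D, Function('G')(4, -2)), -268), 197) = Add(Mul(Mul(18, Mul(-5, -2)), -268), 197) = Add(Mul(Mul(18, 10), -268), 197) = Add(Mul(180, -268), 197) = Add(-48240, 197) = -48043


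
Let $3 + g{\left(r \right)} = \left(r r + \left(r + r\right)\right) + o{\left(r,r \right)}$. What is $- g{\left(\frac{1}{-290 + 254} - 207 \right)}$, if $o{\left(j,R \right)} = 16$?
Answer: $- \frac{55027441}{1296} \approx -42459.0$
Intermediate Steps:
$g{\left(r \right)} = 13 + r^{2} + 2 r$ ($g{\left(r \right)} = -3 + \left(\left(r r + \left(r + r\right)\right) + 16\right) = -3 + \left(\left(r^{2} + 2 r\right) + 16\right) = -3 + \left(16 + r^{2} + 2 r\right) = 13 + r^{2} + 2 r$)
$- g{\left(\frac{1}{-290 + 254} - 207 \right)} = - (13 + \left(\frac{1}{-290 + 254} - 207\right)^{2} + 2 \left(\frac{1}{-290 + 254} - 207\right)) = - (13 + \left(\frac{1}{-36} - 207\right)^{2} + 2 \left(\frac{1}{-36} - 207\right)) = - (13 + \left(- \frac{1}{36} - 207\right)^{2} + 2 \left(- \frac{1}{36} - 207\right)) = - (13 + \left(- \frac{7453}{36}\right)^{2} + 2 \left(- \frac{7453}{36}\right)) = - (13 + \frac{55547209}{1296} - \frac{7453}{18}) = \left(-1\right) \frac{55027441}{1296} = - \frac{55027441}{1296}$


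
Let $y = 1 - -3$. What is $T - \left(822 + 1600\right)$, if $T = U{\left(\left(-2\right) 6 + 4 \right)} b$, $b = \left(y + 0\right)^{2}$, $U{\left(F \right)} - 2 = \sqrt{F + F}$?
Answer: $-2390 + 64 i \approx -2390.0 + 64.0 i$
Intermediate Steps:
$y = 4$ ($y = 1 + 3 = 4$)
$U{\left(F \right)} = 2 + \sqrt{2} \sqrt{F}$ ($U{\left(F \right)} = 2 + \sqrt{F + F} = 2 + \sqrt{2 F} = 2 + \sqrt{2} \sqrt{F}$)
$b = 16$ ($b = \left(4 + 0\right)^{2} = 4^{2} = 16$)
$T = 32 + 64 i$ ($T = \left(2 + \sqrt{2} \sqrt{\left(-2\right) 6 + 4}\right) 16 = \left(2 + \sqrt{2} \sqrt{-12 + 4}\right) 16 = \left(2 + \sqrt{2} \sqrt{-8}\right) 16 = \left(2 + \sqrt{2} \cdot 2 i \sqrt{2}\right) 16 = \left(2 + 4 i\right) 16 = 32 + 64 i \approx 32.0 + 64.0 i$)
$T - \left(822 + 1600\right) = \left(32 + 64 i\right) - \left(822 + 1600\right) = \left(32 + 64 i\right) - 2422 = -2390 + 64 i$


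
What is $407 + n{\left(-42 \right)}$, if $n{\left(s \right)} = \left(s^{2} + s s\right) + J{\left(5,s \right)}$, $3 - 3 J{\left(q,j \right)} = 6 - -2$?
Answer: $\frac{11800}{3} \approx 3933.3$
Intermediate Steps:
$J{\left(q,j \right)} = - \frac{5}{3}$ ($J{\left(q,j \right)} = 1 - \frac{6 - -2}{3} = 1 - \frac{6 + 2}{3} = 1 - \frac{8}{3} = - \frac{5}{3}$)
$n{\left(s \right)} = - \frac{5}{3} + 2 s^{2}$ ($n{\left(s \right)} = \left(s^{2} + s s\right) - \frac{5}{3} = \left(s^{2} + s^{2}\right) - \frac{5}{3} = 2 s^{2} - \frac{5}{3} = - \frac{5}{3} + 2 s^{2}$)
$407 + n{\left(-42 \right)} = 407 - \left(\frac{5}{3} - 2 \left(-42\right)^{2}\right) = 407 + \left(- \frac{5}{3} + 2 \cdot 1764\right) = 407 + \left(- \frac{5}{3} + 3528\right) = 407 + \frac{10579}{3} = \frac{11800}{3}$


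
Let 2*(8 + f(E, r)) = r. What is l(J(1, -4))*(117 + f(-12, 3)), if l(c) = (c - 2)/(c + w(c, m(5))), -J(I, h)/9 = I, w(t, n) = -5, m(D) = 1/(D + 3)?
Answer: 2431/28 ≈ 86.821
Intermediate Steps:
f(E, r) = -8 + r/2
m(D) = 1/(3 + D)
J(I, h) = -9*I
l(c) = (-2 + c)/(-5 + c) (l(c) = (c - 2)/(c - 5) = (-2 + c)/(-5 + c))
l(J(1, -4))*(117 + f(-12, 3)) = ((-2 - 9*1)/(-5 - 9*1))*(117 + (-8 + (½)*3)) = ((-2 - 9)/(-5 - 9))*(117 + (-8 + 3/2)) = (-11/(-14))*(117 - 13/2) = -1/14*(-11)*(221/2) = (11/14)*(221/2) = 2431/28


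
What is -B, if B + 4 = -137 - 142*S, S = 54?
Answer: 7809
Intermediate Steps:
B = -7809 (B = -4 + (-137 - 142*54) = -4 + (-137 - 7668) = -4 - 7805 = -7809)
-B = -1*(-7809) = 7809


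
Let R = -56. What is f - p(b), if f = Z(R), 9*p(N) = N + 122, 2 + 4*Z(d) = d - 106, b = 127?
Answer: -206/3 ≈ -68.667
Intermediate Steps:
Z(d) = -27 + d/4 (Z(d) = -½ + (d - 106)/4 = -½ + (-106 + d)/4 = -½ + (-53/2 + d/4) = -27 + d/4)
p(N) = 122/9 + N/9 (p(N) = (N + 122)/9 = (122 + N)/9 = 122/9 + N/9)
f = -41 (f = -27 + (¼)*(-56) = -27 - 14 = -41)
f - p(b) = -41 - (122/9 + (⅑)*127) = -41 - (122/9 + 127/9) = -41 - 1*83/3 = -41 - 83/3 = -206/3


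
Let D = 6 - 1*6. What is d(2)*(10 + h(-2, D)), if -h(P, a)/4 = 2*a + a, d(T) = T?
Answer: 20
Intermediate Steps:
D = 0 (D = 6 - 6 = 0)
h(P, a) = -12*a (h(P, a) = -4*(2*a + a) = -12*a)
d(2)*(10 + h(-2, D)) = 2*(10 - 12*0) = 2*(10 + 0) = 2*10 = 20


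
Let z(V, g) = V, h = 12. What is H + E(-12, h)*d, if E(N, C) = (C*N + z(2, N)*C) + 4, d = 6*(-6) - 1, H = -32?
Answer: 4260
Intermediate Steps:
d = -37 (d = -36 - 1 = -37)
E(N, C) = 4 + 2*C + C*N (E(N, C) = (C*N + 2*C) + 4 = (2*C + C*N) + 4 = 4 + 2*C + C*N)
H + E(-12, h)*d = -32 + (4 + 2*12 + 12*(-12))*(-37) = -32 + (4 + 24 - 144)*(-37) = -32 - 116*(-37) = -32 + 4292 = 4260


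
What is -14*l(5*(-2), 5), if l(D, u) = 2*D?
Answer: 280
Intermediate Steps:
-14*l(5*(-2), 5) = -28*5*(-2) = -28*(-10) = -14*(-20) = 280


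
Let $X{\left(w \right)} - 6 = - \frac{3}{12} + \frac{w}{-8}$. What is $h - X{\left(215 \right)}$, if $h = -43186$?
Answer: $- \frac{345319}{8} \approx -43165.0$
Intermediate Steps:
$X{\left(w \right)} = \frac{23}{4} - \frac{w}{8}$ ($X{\left(w \right)} = 6 + \left(- \frac{3}{12} + \frac{w}{-8}\right) = 6 + \left(\left(-3\right) \frac{1}{12} + w \left(- \frac{1}{8}\right)\right) = 6 - \left(\frac{1}{4} + \frac{w}{8}\right) = \frac{23}{4} - \frac{w}{8}$)
$h - X{\left(215 \right)} = -43186 - \left(\frac{23}{4} - \frac{215}{8}\right) = -43186 - - \frac{169}{8} = -43186 + \frac{169}{8} = - \frac{345319}{8}$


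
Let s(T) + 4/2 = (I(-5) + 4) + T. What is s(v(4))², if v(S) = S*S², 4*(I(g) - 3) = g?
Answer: 73441/16 ≈ 4590.1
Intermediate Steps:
I(g) = 3 + g/4
v(S) = S³
s(T) = 15/4 + T (s(T) = -2 + (((3 + (¼)*(-5)) + 4) + T) = -2 + (((3 - 5/4) + 4) + T) = -2 + ((7/4 + 4) + T) = -2 + (23/4 + T) = 15/4 + T)
s(v(4))² = (15/4 + 4³)² = (15/4 + 64)² = (271/4)² = 73441/16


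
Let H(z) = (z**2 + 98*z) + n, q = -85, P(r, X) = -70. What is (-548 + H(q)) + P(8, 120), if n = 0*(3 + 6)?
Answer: -1723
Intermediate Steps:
n = 0 (n = 0*9 = 0)
H(z) = z**2 + 98*z (H(z) = (z**2 + 98*z) + 0 = z**2 + 98*z)
(-548 + H(q)) + P(8, 120) = (-548 - 85*(98 - 85)) - 70 = (-548 - 85*13) - 70 = (-548 - 1105) - 70 = -1653 - 70 = -1723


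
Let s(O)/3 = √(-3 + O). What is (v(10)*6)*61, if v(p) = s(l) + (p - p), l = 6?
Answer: 1098*√3 ≈ 1901.8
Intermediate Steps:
s(O) = 3*√(-3 + O)
v(p) = 3*√3 (v(p) = 3*√(-3 + 6) + (p - p) = 3*√3 + 0 = 3*√3)
(v(10)*6)*61 = ((3*√3)*6)*61 = (18*√3)*61 = 1098*√3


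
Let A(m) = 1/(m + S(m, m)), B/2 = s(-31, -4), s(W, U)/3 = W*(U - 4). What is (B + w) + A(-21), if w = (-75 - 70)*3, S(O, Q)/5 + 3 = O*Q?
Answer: 2283958/2169 ≈ 1053.0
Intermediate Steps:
S(O, Q) = -15 + 5*O*Q (S(O, Q) = -15 + 5*(O*Q) = -15 + 5*O*Q)
w = -435 (w = -145*3 = -435)
s(W, U) = 3*W*(-4 + U) (s(W, U) = 3*(W*(U - 4)) = 3*(W*(-4 + U)) = 3*W*(-4 + U))
B = 1488 (B = 2*(3*(-31)*(-4 - 4)) = 2*(3*(-31)*(-8)) = 2*744 = 1488)
A(m) = 1/(-15 + m + 5*m²) (A(m) = 1/(m + (-15 + 5*m*m)) = 1/(m + (-15 + 5*m²)) = 1/(-15 + m + 5*m²))
(B + w) + A(-21) = (1488 - 435) + 1/(-15 - 21 + 5*(-21)²) = 1053 + 1/(-15 - 21 + 5*441) = 1053 + 1/(-15 - 21 + 2205) = 1053 + 1/2169 = 2283958/2169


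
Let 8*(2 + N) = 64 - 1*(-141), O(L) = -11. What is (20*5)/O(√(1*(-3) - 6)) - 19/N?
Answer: -20572/2079 ≈ -9.8951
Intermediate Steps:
N = 189/8 (N = -2 + (64 - 1*(-141))/8 = -2 + (64 + 141)/8 = -2 + (⅛)*205 = -2 + 205/8 = 189/8 ≈ 23.625)
(20*5)/O(√(1*(-3) - 6)) - 19/N = (20*5)/(-11) - 19/189/8 = 100*(-1/11) - 19*8/189 = -100/11 - 152/189 = -20572/2079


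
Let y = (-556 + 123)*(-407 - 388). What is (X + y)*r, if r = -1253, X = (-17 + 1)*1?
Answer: -431306407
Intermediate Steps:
X = -16 (X = -16*1 = -16)
y = 344235 (y = -433*(-795) = 344235)
(X + y)*r = (-16 + 344235)*(-1253) = 344219*(-1253) = -431306407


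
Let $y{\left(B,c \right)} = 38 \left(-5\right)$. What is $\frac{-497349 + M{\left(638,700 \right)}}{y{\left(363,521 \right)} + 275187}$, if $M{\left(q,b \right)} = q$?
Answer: $- \frac{496711}{274997} \approx -1.8062$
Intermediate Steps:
$y{\left(B,c \right)} = -190$
$\frac{-497349 + M{\left(638,700 \right)}}{y{\left(363,521 \right)} + 275187} = \frac{-497349 + 638}{-190 + 275187} = - \frac{496711}{274997}$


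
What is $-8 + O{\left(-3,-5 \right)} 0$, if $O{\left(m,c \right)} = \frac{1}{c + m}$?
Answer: $-8$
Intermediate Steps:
$-8 + O{\left(-3,-5 \right)} 0 = -8 + \frac{1}{-5 - 3} \cdot 0 = -8 + \frac{1}{-8} \cdot 0 = -8 - 0 = -8 + 0 = -8$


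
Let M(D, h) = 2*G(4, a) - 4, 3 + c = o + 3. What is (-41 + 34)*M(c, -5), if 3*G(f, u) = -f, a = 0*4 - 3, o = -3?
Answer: 140/3 ≈ 46.667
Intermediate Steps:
c = -3 (c = -3 + (-3 + 3) = -3 + 0 = -3)
a = -3 (a = 0 - 3 = -3)
G(f, u) = -f/3 (G(f, u) = (-f)/3 = -f/3)
M(D, h) = -20/3 (M(D, h) = 2*(-⅓*4) - 4 = 2*(-4/3) - 4 = -8/3 - 4 = -20/3)
(-41 + 34)*M(c, -5) = (-41 + 34)*(-20/3) = -7*(-20/3) = 140/3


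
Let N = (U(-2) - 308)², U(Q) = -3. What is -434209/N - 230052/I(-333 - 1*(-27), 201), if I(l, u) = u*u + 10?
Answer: -39797679391/3908592331 ≈ -10.182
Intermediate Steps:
I(l, u) = 10 + u² (I(l, u) = u² + 10 = 10 + u²)
N = 96721 (N = (-3 - 308)² = (-311)² = 96721)
-434209/N - 230052/I(-333 - 1*(-27), 201) = -434209/96721 - 230052/(10 + 201²) = -434209*1/96721 - 230052/(10 + 40401) = -434209/96721 - 230052/40411 = -39797679391/3908592331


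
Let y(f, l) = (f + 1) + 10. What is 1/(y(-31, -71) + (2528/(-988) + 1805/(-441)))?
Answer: -108927/2903087 ≈ -0.037521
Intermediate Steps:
y(f, l) = 11 + f (y(f, l) = (1 + f) + 10 = 11 + f)
1/(y(-31, -71) + (2528/(-988) + 1805/(-441))) = 1/((11 - 31) + (2528/(-988) + 1805/(-441))) = 1/(-20 + (2528*(-1/988) + 1805*(-1/441))) = 1/(-20 + (-632/247 - 1805/441)) = 1/(-20 - 724547/108927) = 1/(-2903087/108927) = -108927/2903087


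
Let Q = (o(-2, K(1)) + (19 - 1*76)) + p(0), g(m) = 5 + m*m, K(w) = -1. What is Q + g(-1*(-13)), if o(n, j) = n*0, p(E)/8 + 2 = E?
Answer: 101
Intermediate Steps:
p(E) = -16 + 8*E
g(m) = 5 + m**2
o(n, j) = 0
Q = -73 (Q = (0 + (19 - 1*76)) + (-16 + 8*0) = (0 + (19 - 76)) + (-16 + 0) = (0 - 57) - 16 = -57 - 16 = -73)
Q + g(-1*(-13)) = -73 + (5 + (-1*(-13))**2) = -73 + (5 + 13**2) = -73 + (5 + 169) = -73 + 174 = 101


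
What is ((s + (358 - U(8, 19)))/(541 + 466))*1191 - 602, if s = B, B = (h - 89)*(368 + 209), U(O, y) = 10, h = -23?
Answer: -77158930/1007 ≈ -76623.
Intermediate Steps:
B = -64624 (B = (-23 - 89)*(368 + 209) = -112*577 = -64624)
s = -64624
((s + (358 - U(8, 19)))/(541 + 466))*1191 - 602 = ((-64624 + (358 - 1*10))/(541 + 466))*1191 - 602 = ((-64624 + (358 - 10))/1007)*1191 - 602 = ((-64624 + 348)*(1/1007))*1191 - 602 = -64276*1/1007*1191 - 602 = -64276/1007*1191 - 602 = -76552716/1007 - 602 = -77158930/1007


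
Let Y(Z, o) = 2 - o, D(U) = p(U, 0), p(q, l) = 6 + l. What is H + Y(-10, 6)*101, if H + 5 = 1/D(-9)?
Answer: -2453/6 ≈ -408.83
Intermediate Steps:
D(U) = 6 (D(U) = 6 + 0 = 6)
H = -29/6 (H = -5 + 1/6 = -5 + ⅙ = -29/6 ≈ -4.8333)
H + Y(-10, 6)*101 = -29/6 + (2 - 1*6)*101 = -29/6 + (2 - 6)*101 = -29/6 - 4*101 = -29/6 - 404 = -2453/6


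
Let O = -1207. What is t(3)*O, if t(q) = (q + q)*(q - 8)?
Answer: 36210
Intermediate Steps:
t(q) = 2*q*(-8 + q) (t(q) = (2*q)*(-8 + q) = 2*q*(-8 + q))
t(3)*O = (2*3*(-8 + 3))*(-1207) = (2*3*(-5))*(-1207) = -30*(-1207) = 36210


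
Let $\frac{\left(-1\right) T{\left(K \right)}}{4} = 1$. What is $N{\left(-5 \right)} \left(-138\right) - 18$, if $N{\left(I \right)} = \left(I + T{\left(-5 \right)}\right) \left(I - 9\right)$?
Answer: $-17406$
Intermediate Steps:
$T{\left(K \right)} = -4$ ($T{\left(K \right)} = \left(-4\right) 1 = -4$)
$N{\left(I \right)} = \left(-9 + I\right) \left(-4 + I\right)$ ($N{\left(I \right)} = \left(I - 4\right) \left(I - 9\right) = \left(-4 + I\right) \left(-9 + I\right) = \left(-9 + I\right) \left(-4 + I\right)$)
$N{\left(-5 \right)} \left(-138\right) - 18 = \left(36 + \left(-5\right)^{2} - -65\right) \left(-138\right) - 18 = \left(36 + 25 + 65\right) \left(-138\right) + \left(22 - 40\right) = 126 \left(-138\right) - 18 = -17388 - 18 = -17406$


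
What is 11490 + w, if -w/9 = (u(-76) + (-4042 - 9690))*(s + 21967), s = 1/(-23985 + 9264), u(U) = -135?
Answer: 1921832846748/701 ≈ 2.7416e+9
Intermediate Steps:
s = -1/14721 (s = 1/(-14721) = -1/14721 ≈ -6.7930e-5)
w = 1921824792258/701 (w = -9*(-135 + (-4042 - 9690))*(-1/14721 + 21967) = -9*(-135 - 13732)*323376206/14721 = -(-124803)*323376206/14721 = -9*(-640608264086/2103) = 1921824792258/701 ≈ 2.7415e+9)
11490 + w = 11490 + 1921824792258/701 = 1921832846748/701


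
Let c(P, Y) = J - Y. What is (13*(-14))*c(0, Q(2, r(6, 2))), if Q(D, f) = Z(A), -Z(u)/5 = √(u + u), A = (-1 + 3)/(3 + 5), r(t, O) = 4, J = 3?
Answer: -546 - 455*√2 ≈ -1189.5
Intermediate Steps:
A = ¼ (A = 2/8 = 2*(⅛) = ¼ ≈ 0.25000)
Z(u) = -5*√2*√u (Z(u) = -5*√(u + u) = -5*√2*√u)
Q(D, f) = -5*√2/2 (Q(D, f) = -5*√2*√(¼) = -5*√2*½ = -5*√2/2)
c(P, Y) = 3 - Y
(13*(-14))*c(0, Q(2, r(6, 2))) = (13*(-14))*(3 - (-5)*√2/2) = -182*(3 + 5*√2/2) = -546 - 455*√2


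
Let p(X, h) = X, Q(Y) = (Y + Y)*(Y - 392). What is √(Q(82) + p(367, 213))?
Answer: I*√50473 ≈ 224.66*I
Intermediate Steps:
Q(Y) = 2*Y*(-392 + Y) (Q(Y) = (2*Y)*(-392 + Y) = 2*Y*(-392 + Y))
√(Q(82) + p(367, 213)) = √(2*82*(-392 + 82) + 367) = √(2*82*(-310) + 367) = √(-50840 + 367) = √(-50473) = I*√50473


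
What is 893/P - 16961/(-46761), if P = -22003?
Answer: 331435310/1028882283 ≈ 0.32213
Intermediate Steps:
893/P - 16961/(-46761) = 893/(-22003) - 16961/(-46761) = 893*(-1/22003) - 16961*(-1/46761) = -893/22003 + 16961/46761 = 331435310/1028882283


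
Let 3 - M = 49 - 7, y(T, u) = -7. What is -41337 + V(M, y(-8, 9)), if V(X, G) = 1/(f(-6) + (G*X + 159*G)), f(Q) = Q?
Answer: -34971103/846 ≈ -41337.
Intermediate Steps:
M = -39 (M = 3 - (49 - 7) = 3 - 1*42 = 3 - 42 = -39)
V(X, G) = 1/(-6 + 159*G + G*X) (V(X, G) = 1/(-6 + (G*X + 159*G)) = 1/(-6 + (159*G + G*X)) = 1/(-6 + 159*G + G*X))
-41337 + V(M, y(-8, 9)) = -41337 + 1/(-6 + 159*(-7) - 7*(-39)) = -41337 + 1/(-6 - 1113 + 273) = -41337 + 1/(-846) = -41337 - 1/846 = -34971103/846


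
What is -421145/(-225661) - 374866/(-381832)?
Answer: 122699637033/43082295476 ≈ 2.8480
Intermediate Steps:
-421145/(-225661) - 374866/(-381832) = -421145*(-1/225661) - 374866*(-1/381832) = 421145/225661 + 187433/190916 = 122699637033/43082295476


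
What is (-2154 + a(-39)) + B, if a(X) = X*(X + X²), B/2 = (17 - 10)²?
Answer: -59854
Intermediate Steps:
B = 98 (B = 2*(17 - 10)² = 2*7² = 2*49 = 98)
(-2154 + a(-39)) + B = (-2154 + (-39)²*(1 - 39)) + 98 = (-2154 + 1521*(-38)) + 98 = (-2154 - 57798) + 98 = -59952 + 98 = -59854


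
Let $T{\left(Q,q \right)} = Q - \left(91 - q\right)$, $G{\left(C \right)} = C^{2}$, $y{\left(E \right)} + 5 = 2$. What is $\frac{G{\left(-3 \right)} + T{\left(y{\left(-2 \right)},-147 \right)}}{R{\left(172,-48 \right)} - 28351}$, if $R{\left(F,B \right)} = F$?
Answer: $\frac{232}{28179} \approx 0.0082331$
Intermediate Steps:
$y{\left(E \right)} = -3$ ($y{\left(E \right)} = -5 + 2 = -3$)
$T{\left(Q,q \right)} = -91 + Q + q$ ($T{\left(Q,q \right)} = Q + \left(-91 + q\right) = -91 + Q + q$)
$\frac{G{\left(-3 \right)} + T{\left(y{\left(-2 \right)},-147 \right)}}{R{\left(172,-48 \right)} - 28351} = \frac{\left(-3\right)^{2} - 241}{172 - 28351} = \frac{9 - 241}{-28179} = \left(-232\right) \left(- \frac{1}{28179}\right) = \frac{232}{28179}$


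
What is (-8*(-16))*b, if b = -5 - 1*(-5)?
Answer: 0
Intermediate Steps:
b = 0 (b = -5 + 5 = 0)
(-8*(-16))*b = -8*(-16)*0 = 128*0 = 0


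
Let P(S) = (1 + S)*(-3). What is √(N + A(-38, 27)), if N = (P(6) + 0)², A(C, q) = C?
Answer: √403 ≈ 20.075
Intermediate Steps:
P(S) = -3 - 3*S
N = 441 (N = ((-3 - 3*6) + 0)² = ((-3 - 18) + 0)² = (-21 + 0)² = (-21)² = 441)
√(N + A(-38, 27)) = √(441 - 38) = √403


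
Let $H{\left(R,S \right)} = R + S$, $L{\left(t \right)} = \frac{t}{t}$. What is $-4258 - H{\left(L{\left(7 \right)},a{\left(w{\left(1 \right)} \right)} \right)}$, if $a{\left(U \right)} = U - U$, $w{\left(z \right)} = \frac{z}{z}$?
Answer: $-4259$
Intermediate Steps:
$w{\left(z \right)} = 1$
$a{\left(U \right)} = 0$
$L{\left(t \right)} = 1$
$-4258 - H{\left(L{\left(7 \right)},a{\left(w{\left(1 \right)} \right)} \right)} = -4258 - \left(1 + 0\right) = -4258 - 1 = -4259$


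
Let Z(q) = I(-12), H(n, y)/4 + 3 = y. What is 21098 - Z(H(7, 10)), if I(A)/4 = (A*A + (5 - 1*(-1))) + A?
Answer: 20546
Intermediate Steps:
H(n, y) = -12 + 4*y
I(A) = 24 + 4*A + 4*A² (I(A) = 4*((A*A + (5 - 1*(-1))) + A) = 4*((A² + (5 + 1)) + A) = 4*((A² + 6) + A) = 4*((6 + A²) + A) = 4*(6 + A + A²) = 24 + 4*A + 4*A²)
Z(q) = 552 (Z(q) = 24 + 4*(-12) + 4*(-12)² = 24 - 48 + 4*144 = 24 - 48 + 576 = 552)
21098 - Z(H(7, 10)) = 21098 - 1*552 = 21098 - 552 = 20546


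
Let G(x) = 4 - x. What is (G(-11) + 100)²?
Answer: 13225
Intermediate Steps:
(G(-11) + 100)² = ((4 - 1*(-11)) + 100)² = ((4 + 11) + 100)² = (15 + 100)² = 115² = 13225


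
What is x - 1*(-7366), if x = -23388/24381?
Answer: 59855686/8127 ≈ 7365.0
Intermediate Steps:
x = -7796/8127 (x = -23388*1/24381 = -7796/8127 ≈ -0.95927)
x - 1*(-7366) = -7796/8127 - 1*(-7366) = -7796/8127 + 7366 = 59855686/8127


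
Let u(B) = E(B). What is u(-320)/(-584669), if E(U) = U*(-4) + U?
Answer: -960/584669 ≈ -0.0016420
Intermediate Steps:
E(U) = -3*U (E(U) = -4*U + U = -3*U)
u(B) = -3*B
u(-320)/(-584669) = -3*(-320)/(-584669) = 960*(-1/584669) = -960/584669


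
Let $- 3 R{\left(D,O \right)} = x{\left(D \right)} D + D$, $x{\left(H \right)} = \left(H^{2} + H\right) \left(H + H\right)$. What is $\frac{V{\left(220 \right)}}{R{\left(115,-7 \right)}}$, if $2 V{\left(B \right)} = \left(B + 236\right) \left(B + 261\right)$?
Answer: $- \frac{329004}{352843115} \approx -0.00093244$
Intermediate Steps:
$x{\left(H \right)} = 2 H \left(H + H^{2}\right)$ ($x{\left(H \right)} = \left(H + H^{2}\right) 2 H = 2 H \left(H + H^{2}\right)$)
$V{\left(B \right)} = \frac{\left(236 + B\right) \left(261 + B\right)}{2}$ ($V{\left(B \right)} = \frac{\left(B + 236\right) \left(B + 261\right)}{2} = \frac{\left(236 + B\right) \left(261 + B\right)}{2}$)
$R{\left(D,O \right)} = - \frac{D}{3} - \frac{2 D^{3} \left(1 + D\right)}{3}$ ($R{\left(D,O \right)} = - \frac{2 D^{2} \left(1 + D\right) D + D}{3} = - \frac{2 D^{3} \left(1 + D\right) + D}{3} = - \frac{D + 2 D^{3} \left(1 + D\right)}{3} = - \frac{D}{3} - \frac{2 D^{3} \left(1 + D\right)}{3}$)
$\frac{V{\left(220 \right)}}{R{\left(115,-7 \right)}} = \frac{30798 + \frac{220^{2}}{2} + \frac{497}{2} \cdot 220}{\left(- \frac{1}{3}\right) 115 \left(1 + 2 \cdot 115^{2} \left(1 + 115\right)\right)} = \frac{30798 + \frac{1}{2} \cdot 48400 + 54670}{\left(- \frac{1}{3}\right) 115 \left(1 + 2 \cdot 13225 \cdot 116\right)} = \frac{30798 + 24200 + 54670}{\left(- \frac{1}{3}\right) 115 \left(1 + 3068200\right)} = \frac{109668}{\left(- \frac{1}{3}\right) 115 \cdot 3068201} = \frac{109668}{- \frac{352843115}{3}} = 109668 \left(- \frac{3}{352843115}\right) = - \frac{329004}{352843115}$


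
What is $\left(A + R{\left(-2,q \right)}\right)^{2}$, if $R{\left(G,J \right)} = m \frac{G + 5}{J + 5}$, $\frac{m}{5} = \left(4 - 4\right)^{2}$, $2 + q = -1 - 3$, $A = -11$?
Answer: $121$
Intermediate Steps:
$q = -6$ ($q = -2 - 4 = -6$)
$m = 0$ ($m = 5 \left(4 - 4\right)^{2} = 5 \cdot 0^{2} = 5 \cdot 0 = 0$)
$R{\left(G,J \right)} = 0$ ($R{\left(G,J \right)} = 0 \frac{G + 5}{J + 5} = 0 \frac{5 + G}{5 + J} = 0$)
$\left(A + R{\left(-2,q \right)}\right)^{2} = \left(-11 + 0\right)^{2} = \left(-11\right)^{2} = 121$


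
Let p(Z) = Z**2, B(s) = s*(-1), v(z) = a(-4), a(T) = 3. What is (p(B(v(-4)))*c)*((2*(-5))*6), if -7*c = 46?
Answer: 24840/7 ≈ 3548.6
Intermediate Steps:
v(z) = 3
c = -46/7 (c = -1/7*46 = -46/7 ≈ -6.5714)
B(s) = -s
(p(B(v(-4)))*c)*((2*(-5))*6) = ((-1*3)**2*(-46/7))*((2*(-5))*6) = ((-3)**2*(-46/7))*(-10*6) = (9*(-46/7))*(-60) = -414/7*(-60) = 24840/7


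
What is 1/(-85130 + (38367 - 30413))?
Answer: -1/77176 ≈ -1.2957e-5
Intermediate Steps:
1/(-85130 + (38367 - 30413)) = 1/(-85130 + 7954) = 1/(-77176) = -1/77176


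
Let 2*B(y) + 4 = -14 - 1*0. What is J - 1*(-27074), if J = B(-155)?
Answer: 27065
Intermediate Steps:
B(y) = -9 (B(y) = -2 + (-14 - 1*0)/2 = -2 + (-14 + 0)/2 = -2 + (½)*(-14) = -2 - 7 = -9)
J = -9
J - 1*(-27074) = -9 - 1*(-27074) = -9 + 27074 = 27065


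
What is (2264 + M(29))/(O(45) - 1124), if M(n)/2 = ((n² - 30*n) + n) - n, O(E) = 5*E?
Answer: -2206/899 ≈ -2.4538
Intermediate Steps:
M(n) = -60*n + 2*n² (M(n) = 2*(((n² - 30*n) + n) - n) = 2*((n² - 29*n) - n) = 2*(n² - 30*n) = -60*n + 2*n²)
(2264 + M(29))/(O(45) - 1124) = (2264 + 2*29*(-30 + 29))/(5*45 - 1124) = (2264 + 2*29*(-1))/(225 - 1124) = (2264 - 58)/(-899) = 2206*(-1/899) = -2206/899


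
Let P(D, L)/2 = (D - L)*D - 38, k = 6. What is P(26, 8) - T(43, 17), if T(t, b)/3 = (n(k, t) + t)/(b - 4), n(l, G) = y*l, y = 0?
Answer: 11051/13 ≈ 850.08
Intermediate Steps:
n(l, G) = 0 (n(l, G) = 0*l = 0)
P(D, L) = -76 + 2*D*(D - L) (P(D, L) = 2*((D - L)*D - 38) = 2*(D*(D - L) - 38) = 2*(-38 + D*(D - L)) = -76 + 2*D*(D - L))
T(t, b) = 3*t/(-4 + b) (T(t, b) = 3*((0 + t)/(b - 4)) = 3*(t/(-4 + b)) = 3*t/(-4 + b))
P(26, 8) - T(43, 17) = (-76 + 2*26² - 2*26*8) - 3*43/(-4 + 17) = (-76 + 2*676 - 416) - 3*43/13 = (-76 + 1352 - 416) - 3*43/13 = 860 - 1*129/13 = 860 - 129/13 = 11051/13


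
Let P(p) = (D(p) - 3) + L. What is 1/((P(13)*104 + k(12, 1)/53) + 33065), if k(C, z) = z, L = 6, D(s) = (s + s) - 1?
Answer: 53/1906782 ≈ 2.7796e-5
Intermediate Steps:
D(s) = -1 + 2*s (D(s) = 2*s - 1 = -1 + 2*s)
P(p) = 2 + 2*p (P(p) = ((-1 + 2*p) - 3) + 6 = (-4 + 2*p) + 6 = 2 + 2*p)
1/((P(13)*104 + k(12, 1)/53) + 33065) = 1/(((2 + 2*13)*104 + 1/53) + 33065) = 1/(((2 + 26)*104 + 1*(1/53)) + 33065) = 1/((28*104 + 1/53) + 33065) = 1/((2912 + 1/53) + 33065) = 1/(154337/53 + 33065) = 1/(1906782/53) = 53/1906782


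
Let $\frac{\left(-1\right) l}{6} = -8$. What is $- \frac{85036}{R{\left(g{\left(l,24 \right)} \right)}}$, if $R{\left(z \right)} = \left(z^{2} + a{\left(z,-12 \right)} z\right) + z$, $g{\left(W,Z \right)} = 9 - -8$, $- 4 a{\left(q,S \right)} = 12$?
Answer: $- \frac{85036}{255} \approx -333.47$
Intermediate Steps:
$l = 48$ ($l = \left(-6\right) \left(-8\right) = 48$)
$a{\left(q,S \right)} = -3$ ($a{\left(q,S \right)} = \left(- \frac{1}{4}\right) 12 = -3$)
$g{\left(W,Z \right)} = 17$ ($g{\left(W,Z \right)} = 9 + 8 = 17$)
$R{\left(z \right)} = z^{2} - 2 z$ ($R{\left(z \right)} = \left(z^{2} - 3 z\right) + z = z^{2} - 2 z$)
$- \frac{85036}{R{\left(g{\left(l,24 \right)} \right)}} = - \frac{85036}{17 \left(-2 + 17\right)} = - \frac{85036}{17 \cdot 15} = - \frac{85036}{255}$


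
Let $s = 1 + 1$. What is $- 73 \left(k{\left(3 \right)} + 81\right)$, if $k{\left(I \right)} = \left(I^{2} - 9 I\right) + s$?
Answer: $-4745$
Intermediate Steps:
$s = 2$
$k{\left(I \right)} = 2 + I^{2} - 9 I$ ($k{\left(I \right)} = \left(I^{2} - 9 I\right) + 2 = 2 + I^{2} - 9 I$)
$- 73 \left(k{\left(3 \right)} + 81\right) = - 73 \left(\left(2 + 3^{2} - 27\right) + 81\right) = - 73 \left(\left(2 + 9 - 27\right) + 81\right) = - 73 \left(-16 + 81\right) = \left(-73\right) 65 = -4745$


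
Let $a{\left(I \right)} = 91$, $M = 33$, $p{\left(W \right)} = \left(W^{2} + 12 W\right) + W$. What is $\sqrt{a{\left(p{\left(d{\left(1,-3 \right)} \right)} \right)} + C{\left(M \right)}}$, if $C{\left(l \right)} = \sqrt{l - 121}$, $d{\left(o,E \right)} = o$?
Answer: $\sqrt{91 + 2 i \sqrt{22}} \approx 9.552 + 0.49104 i$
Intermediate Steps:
$p{\left(W \right)} = W^{2} + 13 W$
$C{\left(l \right)} = \sqrt{-121 + l}$
$\sqrt{a{\left(p{\left(d{\left(1,-3 \right)} \right)} \right)} + C{\left(M \right)}} = \sqrt{91 + \sqrt{-121 + 33}} = \sqrt{91 + \sqrt{-88}} = \sqrt{91 + 2 i \sqrt{22}}$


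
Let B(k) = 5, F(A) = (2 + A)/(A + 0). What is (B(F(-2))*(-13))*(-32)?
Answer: 2080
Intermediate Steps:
F(A) = (2 + A)/A
(B(F(-2))*(-13))*(-32) = (5*(-13))*(-32) = -65*(-32) = 2080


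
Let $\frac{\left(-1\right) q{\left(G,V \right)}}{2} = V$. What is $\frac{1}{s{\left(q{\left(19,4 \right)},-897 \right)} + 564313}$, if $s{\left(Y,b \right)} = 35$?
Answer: $\frac{1}{564348} \approx 1.772 \cdot 10^{-6}$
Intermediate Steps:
$q{\left(G,V \right)} = - 2 V$
$\frac{1}{s{\left(q{\left(19,4 \right)},-897 \right)} + 564313} = \frac{1}{35 + 564313} = \frac{1}{564348}$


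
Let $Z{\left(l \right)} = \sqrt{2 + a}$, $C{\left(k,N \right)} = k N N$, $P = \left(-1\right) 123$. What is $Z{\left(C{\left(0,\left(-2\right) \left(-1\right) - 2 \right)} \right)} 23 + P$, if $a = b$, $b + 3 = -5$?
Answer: $-123 + 23 i \sqrt{6} \approx -123.0 + 56.338 i$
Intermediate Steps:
$b = -8$ ($b = -3 - 5 = -8$)
$P = -123$
$a = -8$
$C{\left(k,N \right)} = k N^{2}$ ($C{\left(k,N \right)} = N k N = k N^{2}$)
$Z{\left(l \right)} = i \sqrt{6}$ ($Z{\left(l \right)} = \sqrt{2 - 8} = \sqrt{-6} = i \sqrt{6}$)
$Z{\left(C{\left(0,\left(-2\right) \left(-1\right) - 2 \right)} \right)} 23 + P = i \sqrt{6} \cdot 23 - 123 = 23 i \sqrt{6} - 123 = -123 + 23 i \sqrt{6}$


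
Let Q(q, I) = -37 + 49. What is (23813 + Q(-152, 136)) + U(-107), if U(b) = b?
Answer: 23718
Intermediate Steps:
Q(q, I) = 12
(23813 + Q(-152, 136)) + U(-107) = (23813 + 12) - 107 = 23825 - 107 = 23718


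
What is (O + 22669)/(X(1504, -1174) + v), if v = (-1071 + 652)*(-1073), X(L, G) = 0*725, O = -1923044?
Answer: -1900375/449587 ≈ -4.2269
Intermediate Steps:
X(L, G) = 0
v = 449587 (v = -419*(-1073) = 449587)
(O + 22669)/(X(1504, -1174) + v) = (-1923044 + 22669)/(0 + 449587) = -1900375/449587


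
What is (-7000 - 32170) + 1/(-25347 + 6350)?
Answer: -744112491/18997 ≈ -39170.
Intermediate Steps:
(-7000 - 32170) + 1/(-25347 + 6350) = -39170 + 1/(-18997) = -39170 - 1/18997 = -744112491/18997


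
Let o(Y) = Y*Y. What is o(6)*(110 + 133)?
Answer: 8748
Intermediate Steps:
o(Y) = Y**2
o(6)*(110 + 133) = 6**2*(110 + 133) = 36*243 = 8748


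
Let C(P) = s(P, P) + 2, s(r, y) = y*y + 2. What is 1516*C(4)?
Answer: 30320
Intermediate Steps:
s(r, y) = 2 + y² (s(r, y) = y² + 2 = 2 + y²)
C(P) = 4 + P² (C(P) = (2 + P²) + 2 = 4 + P²)
1516*C(4) = 1516*(4 + 4²) = 1516*(4 + 16) = 1516*20 = 30320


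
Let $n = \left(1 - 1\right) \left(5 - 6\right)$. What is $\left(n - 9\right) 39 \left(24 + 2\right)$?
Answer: $-9126$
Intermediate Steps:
$n = 0$ ($n = 0 \left(-1\right) = 0$)
$\left(n - 9\right) 39 \left(24 + 2\right) = \left(0 - 9\right) 39 \left(24 + 2\right) = \left(0 - 9\right) 39 \cdot 26 = \left(-9\right) 39 \cdot 26 = \left(-351\right) 26 = -9126$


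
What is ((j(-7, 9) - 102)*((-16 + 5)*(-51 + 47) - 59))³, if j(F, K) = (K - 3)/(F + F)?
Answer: 1244031118875/343 ≈ 3.6269e+9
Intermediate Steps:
j(F, K) = (-3 + K)/(2*F) (j(F, K) = (-3 + K)/((2*F)) = (-3 + K)*(1/(2*F)) = (-3 + K)/(2*F))
((j(-7, 9) - 102)*((-16 + 5)*(-51 + 47) - 59))³ = (((½)*(-3 + 9)/(-7) - 102)*((-16 + 5)*(-51 + 47) - 59))³ = (((½)*(-⅐)*6 - 102)*(-11*(-4) - 59))³ = ((-3/7 - 102)*(44 - 59))³ = (-717/7*(-15))³ = (10755/7)³ = 1244031118875/343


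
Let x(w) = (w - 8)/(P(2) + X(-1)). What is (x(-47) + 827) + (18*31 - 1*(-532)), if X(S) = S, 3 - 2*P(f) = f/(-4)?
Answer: 5531/3 ≈ 1843.7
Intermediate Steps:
P(f) = 3/2 + f/8 (P(f) = 3/2 - f/(2*(-4)) = 3/2 - f*(-1)/(2*4) = 3/2 - (-1)*f/8 = 3/2 + f/8)
x(w) = -32/3 + 4*w/3 (x(w) = (w - 8)/((3/2 + (1/8)*2) - 1) = (-8 + w)/((3/2 + 1/4) - 1) = (-8 + w)/(7/4 - 1) = (-8 + w)/(3/4) = (-8 + w)*(4/3) = -32/3 + 4*w/3)
(x(-47) + 827) + (18*31 - 1*(-532)) = ((-32/3 + (4/3)*(-47)) + 827) + (18*31 - 1*(-532)) = ((-32/3 - 188/3) + 827) + (558 + 532) = (-220/3 + 827) + 1090 = 2261/3 + 1090 = 5531/3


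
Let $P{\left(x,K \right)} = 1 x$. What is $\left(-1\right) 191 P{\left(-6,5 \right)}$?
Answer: $1146$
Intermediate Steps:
$P{\left(x,K \right)} = x$
$\left(-1\right) 191 P{\left(-6,5 \right)} = \left(-1\right) 191 \left(-6\right) = \left(-191\right) \left(-6\right) = 1146$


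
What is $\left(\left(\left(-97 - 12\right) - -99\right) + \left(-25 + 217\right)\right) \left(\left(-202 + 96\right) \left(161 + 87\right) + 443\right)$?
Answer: $-4703790$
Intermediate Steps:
$\left(\left(\left(-97 - 12\right) - -99\right) + \left(-25 + 217\right)\right) \left(\left(-202 + 96\right) \left(161 + 87\right) + 443\right) = \left(\left(\left(-97 - 12\right) + 99\right) + 192\right) \left(\left(-106\right) 248 + 443\right) = \left(\left(-109 + 99\right) + 192\right) \left(-26288 + 443\right) = \left(-10 + 192\right) \left(-25845\right) = 182 \left(-25845\right) = -4703790$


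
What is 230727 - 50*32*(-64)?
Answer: 333127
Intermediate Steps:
230727 - 50*32*(-64) = 230727 - 1600*(-64) = 230727 + 102400 = 333127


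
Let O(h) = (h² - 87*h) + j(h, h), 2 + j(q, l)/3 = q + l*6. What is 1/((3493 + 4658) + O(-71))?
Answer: 1/17872 ≈ 5.5953e-5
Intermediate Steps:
j(q, l) = -6 + 3*q + 18*l (j(q, l) = -6 + 3*(q + l*6) = -6 + 3*(q + 6*l) = -6 + (3*q + 18*l) = -6 + 3*q + 18*l)
O(h) = -6 + h² - 66*h (O(h) = (h² - 87*h) + (-6 + 3*h + 18*h) = (h² - 87*h) + (-6 + 21*h) = -6 + h² - 66*h)
1/((3493 + 4658) + O(-71)) = 1/((3493 + 4658) + (-6 + (-71)² - 66*(-71))) = 1/(8151 + (-6 + 5041 + 4686)) = 1/(8151 + 9721) = 1/17872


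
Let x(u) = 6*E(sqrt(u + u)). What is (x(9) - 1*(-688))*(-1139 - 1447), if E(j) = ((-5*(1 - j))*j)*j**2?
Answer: -26915088 + 4189320*sqrt(2) ≈ -2.0990e+7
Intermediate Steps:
E(j) = j**3*(-5 + 5*j) (E(j) = ((-5 + 5*j)*j)*j**2 = (j*(-5 + 5*j))*j**2 = j**3*(-5 + 5*j))
x(u) = 60*sqrt(2)*u**(3/2)*(-1 + sqrt(2)*sqrt(u)) (x(u) = 6*(5*(sqrt(u + u))**3*(-1 + sqrt(u + u))) = 6*(5*(sqrt(2*u))**3*(-1 + sqrt(2*u))) = 6*(5*(sqrt(2)*sqrt(u))**3*(-1 + sqrt(2)*sqrt(u))) = 6*(5*(2*sqrt(2)*u**(3/2))*(-1 + sqrt(2)*sqrt(u))) = 6*(10*sqrt(2)*u**(3/2)*(-1 + sqrt(2)*sqrt(u))) = 60*sqrt(2)*u**(3/2)*(-1 + sqrt(2)*sqrt(u)))
(x(9) - 1*(-688))*(-1139 - 1447) = ((120*9**2 - 60*sqrt(2)*9**(3/2)) - 1*(-688))*(-1139 - 1447) = ((120*81 - 60*sqrt(2)*27) + 688)*(-2586) = ((9720 - 1620*sqrt(2)) + 688)*(-2586) = (10408 - 1620*sqrt(2))*(-2586) = -26915088 + 4189320*sqrt(2)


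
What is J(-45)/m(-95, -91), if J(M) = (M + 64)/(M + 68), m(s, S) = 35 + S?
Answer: -19/1288 ≈ -0.014752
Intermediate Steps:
J(M) = (64 + M)/(68 + M)
J(-45)/m(-95, -91) = ((64 - 45)/(68 - 45))/(35 - 91) = (19/23)/(-56) = ((1/23)*19)*(-1/56) = (19/23)*(-1/56) = -19/1288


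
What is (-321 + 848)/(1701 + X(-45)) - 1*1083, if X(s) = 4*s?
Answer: -1646716/1521 ≈ -1082.7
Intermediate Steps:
(-321 + 848)/(1701 + X(-45)) - 1*1083 = (-321 + 848)/(1701 + 4*(-45)) - 1*1083 = 527/(1701 - 180) - 1083 = 527/1521 - 1083 = -1646716/1521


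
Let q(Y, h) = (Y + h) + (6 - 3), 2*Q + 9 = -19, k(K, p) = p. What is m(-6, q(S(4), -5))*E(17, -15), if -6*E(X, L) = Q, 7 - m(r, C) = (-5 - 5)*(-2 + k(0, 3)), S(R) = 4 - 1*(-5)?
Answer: 119/3 ≈ 39.667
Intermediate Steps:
S(R) = 9 (S(R) = 4 + 5 = 9)
Q = -14 (Q = -9/2 + (½)*(-19) = -9/2 - 19/2 = -14)
q(Y, h) = 3 + Y + h (q(Y, h) = (Y + h) + 3 = 3 + Y + h)
m(r, C) = 17 (m(r, C) = 7 - (-5 - 5)*(-2 + 3) = 7 - (-10) = 7 - 1*(-10) = 7 + 10 = 17)
E(X, L) = 7/3 (E(X, L) = -⅙*(-14) = 7/3)
m(-6, q(S(4), -5))*E(17, -15) = 17*(7/3) = 119/3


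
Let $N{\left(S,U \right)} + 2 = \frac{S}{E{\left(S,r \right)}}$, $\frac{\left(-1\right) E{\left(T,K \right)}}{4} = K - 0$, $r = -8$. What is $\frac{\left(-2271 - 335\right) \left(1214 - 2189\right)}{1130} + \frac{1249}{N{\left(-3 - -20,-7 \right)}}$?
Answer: $\frac{7425611}{5311} \approx 1398.2$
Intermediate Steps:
$E{\left(T,K \right)} = - 4 K$ ($E{\left(T,K \right)} = - 4 \left(K - 0\right) = - 4 \left(K + 0\right) = - 4 K$)
$N{\left(S,U \right)} = -2 + \frac{S}{32}$ ($N{\left(S,U \right)} = -2 + \frac{S}{\left(-4\right) \left(-8\right)} = -2 + \frac{S}{32}$)
$\frac{\left(-2271 - 335\right) \left(1214 - 2189\right)}{1130} + \frac{1249}{N{\left(-3 - -20,-7 \right)}} = \frac{\left(-2271 - 335\right) \left(1214 - 2189\right)}{1130} + \frac{1249}{-2 + \frac{-3 - -20}{32}} = \left(-2606\right) \left(-975\right) \frac{1}{1130} + \frac{1249}{-2 + \frac{-3 + 20}{32}} = 2540850 \cdot \frac{1}{1130} + \frac{1249}{-2 + \frac{1}{32} \cdot 17} = \frac{254085}{113} + \frac{1249}{-2 + \frac{17}{32}} = \frac{254085}{113} + \frac{1249}{- \frac{47}{32}} = \frac{254085}{113} + 1249 \left(- \frac{32}{47}\right) = \frac{254085}{113} - \frac{39968}{47} = \frac{7425611}{5311}$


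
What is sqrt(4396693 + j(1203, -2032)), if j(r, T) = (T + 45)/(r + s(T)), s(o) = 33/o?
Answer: 5*sqrt(2382946635956533)/116403 ≈ 2096.8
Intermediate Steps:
j(r, T) = (45 + T)/(r + 33/T) (j(r, T) = (T + 45)/(r + 33/T) = (45 + T)/(r + 33/T))
sqrt(4396693 + j(1203, -2032)) = sqrt(4396693 - 2032*(45 - 2032)/(33 - 2032*1203)) = sqrt(4396693 - 2032*(-1987)/(33 - 2444496)) = sqrt(4396693 - 2032*(-1987)/(-2444463)) = sqrt(4396693 - 2032*(-1/2444463)*(-1987)) = sqrt(4396693 - 4037584/2444463) = sqrt(10747549323275/2444463) = 5*sqrt(2382946635956533)/116403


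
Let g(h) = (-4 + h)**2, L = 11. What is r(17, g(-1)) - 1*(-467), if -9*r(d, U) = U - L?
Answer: 4189/9 ≈ 465.44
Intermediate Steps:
r(d, U) = 11/9 - U/9 (r(d, U) = -(U - 1*11)/9 = -(U - 11)/9 = -(-11 + U)/9 = 11/9 - U/9)
r(17, g(-1)) - 1*(-467) = (11/9 - (-4 - 1)**2/9) - 1*(-467) = (11/9 - 1/9*(-5)**2) + 467 = (11/9 - 1/9*25) + 467 = (11/9 - 25/9) + 467 = -14/9 + 467 = 4189/9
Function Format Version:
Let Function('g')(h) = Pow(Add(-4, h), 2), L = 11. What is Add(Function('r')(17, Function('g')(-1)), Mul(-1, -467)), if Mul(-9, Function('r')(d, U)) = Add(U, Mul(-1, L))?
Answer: Rational(4189, 9) ≈ 465.44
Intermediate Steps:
Function('r')(d, U) = Add(Rational(11, 9), Mul(Rational(-1, 9), U)) (Function('r')(d, U) = Mul(Rational(-1, 9), Add(U, Mul(-1, 11))) = Mul(Rational(-1, 9), Add(U, -11)) = Mul(Rational(-1, 9), Add(-11, U)) = Add(Rational(11, 9), Mul(Rational(-1, 9), U)))
Add(Function('r')(17, Function('g')(-1)), Mul(-1, -467)) = Add(Add(Rational(11, 9), Mul(Rational(-1, 9), Pow(Add(-4, -1), 2))), Mul(-1, -467)) = Add(Add(Rational(11, 9), Mul(Rational(-1, 9), Pow(-5, 2))), 467) = Add(Add(Rational(11, 9), Mul(Rational(-1, 9), 25)), 467) = Add(Add(Rational(11, 9), Rational(-25, 9)), 467) = Add(Rational(-14, 9), 467) = Rational(4189, 9)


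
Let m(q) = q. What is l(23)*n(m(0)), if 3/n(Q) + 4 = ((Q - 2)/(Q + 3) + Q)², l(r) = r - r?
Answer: 0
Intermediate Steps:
l(r) = 0
n(Q) = 3/(-4 + (Q + (-2 + Q)/(3 + Q))²) (n(Q) = 3/(-4 + ((Q - 2)/(Q + 3) + Q)²) = 3/(-4 + ((-2 + Q)/(3 + Q) + Q)²) = 3/(-4 + (Q + (-2 + Q)/(3 + Q))²))
l(23)*n(m(0)) = 0*(-3*(3 + 0)²/(-(-2 + 0² + 4*0)² + 4*(3 + 0)²)) = 0*(-3*3²/(-(-2 + 0 + 0)² + 4*3²)) = 0*(-3*9/(-1*(-2)² + 4*9)) = 0*(-3*9/(-1*4 + 36)) = 0*(-3*9/(-4 + 36)) = 0*(-3*9/32) = 0*(-3*9*1/32) = 0*(-27/32) = 0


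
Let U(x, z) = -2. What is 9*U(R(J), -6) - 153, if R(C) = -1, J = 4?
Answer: -171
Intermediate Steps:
9*U(R(J), -6) - 153 = 9*(-2) - 153 = -18 - 153 = -171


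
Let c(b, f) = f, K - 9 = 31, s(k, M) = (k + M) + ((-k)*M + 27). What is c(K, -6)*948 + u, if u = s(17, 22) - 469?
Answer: -6465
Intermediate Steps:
s(k, M) = 27 + M + k - M*k (s(k, M) = (M + k) + (-M*k + 27) = (M + k) + (27 - M*k) = 27 + M + k - M*k)
K = 40 (K = 9 + 31 = 40)
u = -777 (u = (27 + 22 + 17 - 1*22*17) - 469 = (27 + 22 + 17 - 374) - 469 = -308 - 469 = -777)
c(K, -6)*948 + u = -6*948 - 777 = -5688 - 777 = -6465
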